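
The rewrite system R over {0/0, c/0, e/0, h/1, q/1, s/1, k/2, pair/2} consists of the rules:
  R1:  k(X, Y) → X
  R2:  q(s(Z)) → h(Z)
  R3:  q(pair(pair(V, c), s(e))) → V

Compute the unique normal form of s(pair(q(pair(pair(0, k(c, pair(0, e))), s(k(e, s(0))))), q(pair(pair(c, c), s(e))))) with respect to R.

1. s(pair(q(pair(pair(0, k(c, pair(0, e))), s(k(e, s(0))))), q(pair(pair(c, c), s(e)))))  →  s(pair(q(pair(pair(0, c), s(k(e, s(0))))), q(pair(pair(c, c), s(e)))))   [R1 at 1.1.1.1.2]
2. s(pair(q(pair(pair(0, c), s(k(e, s(0))))), q(pair(pair(c, c), s(e)))))  →  s(pair(q(pair(pair(0, c), s(e))), q(pair(pair(c, c), s(e)))))   [R1 at 1.1.1.2.1]
3. s(pair(q(pair(pair(0, c), s(e))), q(pair(pair(c, c), s(e)))))  →  s(pair(0, q(pair(pair(c, c), s(e)))))   [R3 at 1.1]
4. s(pair(0, q(pair(pair(c, c), s(e)))))  →  s(pair(0, c))   [R3 at 1.2]

s(pair(0, c))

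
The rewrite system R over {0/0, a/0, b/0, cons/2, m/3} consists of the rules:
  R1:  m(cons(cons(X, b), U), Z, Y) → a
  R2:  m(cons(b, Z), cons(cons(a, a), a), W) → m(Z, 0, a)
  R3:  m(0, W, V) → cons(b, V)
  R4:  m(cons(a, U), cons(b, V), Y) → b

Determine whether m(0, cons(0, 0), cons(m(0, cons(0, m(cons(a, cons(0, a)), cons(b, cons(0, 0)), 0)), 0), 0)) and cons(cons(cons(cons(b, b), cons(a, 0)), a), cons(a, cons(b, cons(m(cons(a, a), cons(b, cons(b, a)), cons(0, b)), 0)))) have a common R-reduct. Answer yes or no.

Reduce t₁ = m(0, cons(0, 0), cons(m(0, cons(0, m(cons(a, cons(0, a)), cons(b, cons(0, 0)), 0)), 0), 0)):
1. m(0, cons(0, 0), cons(m(0, cons(0, m(cons(a, cons(0, a)), cons(b, cons(0, 0)), 0)), 0), 0))  →  cons(b, cons(m(0, cons(0, m(cons(a, cons(0, a)), cons(b, cons(0, 0)), 0)), 0), 0))   [R3 at ε]
2. cons(b, cons(m(0, cons(0, m(cons(a, cons(0, a)), cons(b, cons(0, 0)), 0)), 0), 0))  →  cons(b, cons(cons(b, 0), 0))   [R3 at 2.1]

Reduce t₂ = cons(cons(cons(cons(b, b), cons(a, 0)), a), cons(a, cons(b, cons(m(cons(a, a), cons(b, cons(b, a)), cons(0, b)), 0)))):
1. cons(cons(cons(cons(b, b), cons(a, 0)), a), cons(a, cons(b, cons(m(cons(a, a), cons(b, cons(b, a)), cons(0, b)), 0))))  →  cons(cons(cons(cons(b, b), cons(a, 0)), a), cons(a, cons(b, cons(b, 0))))   [R4 at 2.2.2.1]

no — NF(t₁) = cons(b, cons(cons(b, 0), 0)), NF(t₂) = cons(cons(cons(cons(b, b), cons(a, 0)), a), cons(a, cons(b, cons(b, 0))))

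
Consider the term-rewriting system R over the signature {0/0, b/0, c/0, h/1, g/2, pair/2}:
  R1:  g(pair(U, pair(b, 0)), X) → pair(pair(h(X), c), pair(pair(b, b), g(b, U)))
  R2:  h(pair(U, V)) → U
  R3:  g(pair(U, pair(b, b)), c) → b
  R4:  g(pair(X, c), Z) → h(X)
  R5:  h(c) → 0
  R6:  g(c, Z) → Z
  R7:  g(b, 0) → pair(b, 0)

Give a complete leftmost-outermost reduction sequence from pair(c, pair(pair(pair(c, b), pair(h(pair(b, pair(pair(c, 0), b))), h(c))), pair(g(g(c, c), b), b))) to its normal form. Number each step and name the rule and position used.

pair(c, pair(pair(pair(c, b), pair(b, 0)), pair(b, b)))

1. pair(c, pair(pair(pair(c, b), pair(h(pair(b, pair(pair(c, 0), b))), h(c))), pair(g(g(c, c), b), b)))  →  pair(c, pair(pair(pair(c, b), pair(b, h(c))), pair(g(g(c, c), b), b)))   [R2 at 2.1.2.1]
2. pair(c, pair(pair(pair(c, b), pair(b, h(c))), pair(g(g(c, c), b), b)))  →  pair(c, pair(pair(pair(c, b), pair(b, 0)), pair(g(g(c, c), b), b)))   [R5 at 2.1.2.2]
3. pair(c, pair(pair(pair(c, b), pair(b, 0)), pair(g(g(c, c), b), b)))  →  pair(c, pair(pair(pair(c, b), pair(b, 0)), pair(g(c, b), b)))   [R6 at 2.2.1.1]
4. pair(c, pair(pair(pair(c, b), pair(b, 0)), pair(g(c, b), b)))  →  pair(c, pair(pair(pair(c, b), pair(b, 0)), pair(b, b)))   [R6 at 2.2.1]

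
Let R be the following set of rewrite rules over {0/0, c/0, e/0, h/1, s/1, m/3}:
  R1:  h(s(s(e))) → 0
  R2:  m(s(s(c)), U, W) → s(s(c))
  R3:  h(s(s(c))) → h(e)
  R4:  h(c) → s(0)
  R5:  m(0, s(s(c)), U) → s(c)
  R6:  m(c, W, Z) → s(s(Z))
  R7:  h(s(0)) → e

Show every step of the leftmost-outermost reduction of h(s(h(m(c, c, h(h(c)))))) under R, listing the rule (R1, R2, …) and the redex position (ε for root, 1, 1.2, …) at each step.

e

1. h(s(h(m(c, c, h(h(c))))))  →  h(s(h(s(s(h(h(c)))))))   [R6 at 1.1.1]
2. h(s(h(s(s(h(h(c)))))))  →  h(s(h(s(s(h(s(0)))))))   [R4 at 1.1.1.1.1.1]
3. h(s(h(s(s(h(s(0)))))))  →  h(s(h(s(s(e)))))   [R7 at 1.1.1.1.1]
4. h(s(h(s(s(e)))))  →  h(s(0))   [R1 at 1.1]
5. h(s(0))  →  e   [R7 at ε]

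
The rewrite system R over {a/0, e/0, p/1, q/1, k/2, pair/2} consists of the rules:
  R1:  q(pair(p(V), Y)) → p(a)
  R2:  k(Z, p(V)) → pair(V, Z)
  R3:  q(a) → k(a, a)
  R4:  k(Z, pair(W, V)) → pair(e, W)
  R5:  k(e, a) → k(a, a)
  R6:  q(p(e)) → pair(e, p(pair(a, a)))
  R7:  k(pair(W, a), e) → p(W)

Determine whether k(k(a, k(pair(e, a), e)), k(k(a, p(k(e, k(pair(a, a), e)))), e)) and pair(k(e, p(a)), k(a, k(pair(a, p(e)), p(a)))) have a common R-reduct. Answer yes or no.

yes — NF(t₁) = pair(pair(a, e), pair(e, a)), NF(t₂) = pair(pair(a, e), pair(e, a))

Reduce t₁ = k(k(a, k(pair(e, a), e)), k(k(a, p(k(e, k(pair(a, a), e)))), e)):
1. k(k(a, k(pair(e, a), e)), k(k(a, p(k(e, k(pair(a, a), e)))), e))  →  k(k(a, p(e)), k(k(a, p(k(e, k(pair(a, a), e)))), e))   [R7 at 1.2]
2. k(k(a, p(e)), k(k(a, p(k(e, k(pair(a, a), e)))), e))  →  k(pair(e, a), k(k(a, p(k(e, k(pair(a, a), e)))), e))   [R2 at 1]
3. k(pair(e, a), k(k(a, p(k(e, k(pair(a, a), e)))), e))  →  k(pair(e, a), k(pair(k(e, k(pair(a, a), e)), a), e))   [R2 at 2.1]
4. k(pair(e, a), k(pair(k(e, k(pair(a, a), e)), a), e))  →  k(pair(e, a), p(k(e, k(pair(a, a), e))))   [R7 at 2]
5. k(pair(e, a), p(k(e, k(pair(a, a), e))))  →  pair(k(e, k(pair(a, a), e)), pair(e, a))   [R2 at ε]
6. pair(k(e, k(pair(a, a), e)), pair(e, a))  →  pair(k(e, p(a)), pair(e, a))   [R7 at 1.2]
7. pair(k(e, p(a)), pair(e, a))  →  pair(pair(a, e), pair(e, a))   [R2 at 1]

Reduce t₂ = pair(k(e, p(a)), k(a, k(pair(a, p(e)), p(a)))):
1. pair(k(e, p(a)), k(a, k(pair(a, p(e)), p(a))))  →  pair(pair(a, e), k(a, k(pair(a, p(e)), p(a))))   [R2 at 1]
2. pair(pair(a, e), k(a, k(pair(a, p(e)), p(a))))  →  pair(pair(a, e), k(a, pair(a, pair(a, p(e)))))   [R2 at 2.2]
3. pair(pair(a, e), k(a, pair(a, pair(a, p(e)))))  →  pair(pair(a, e), pair(e, a))   [R4 at 2]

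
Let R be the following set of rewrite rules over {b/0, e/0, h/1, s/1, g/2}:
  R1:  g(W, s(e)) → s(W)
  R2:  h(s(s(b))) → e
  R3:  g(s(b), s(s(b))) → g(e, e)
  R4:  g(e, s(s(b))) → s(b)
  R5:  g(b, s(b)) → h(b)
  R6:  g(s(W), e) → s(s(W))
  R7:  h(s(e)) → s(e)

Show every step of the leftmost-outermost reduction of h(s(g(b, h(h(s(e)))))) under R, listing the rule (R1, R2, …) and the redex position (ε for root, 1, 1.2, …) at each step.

1. h(s(g(b, h(h(s(e))))))  →  h(s(g(b, h(s(e)))))   [R7 at 1.1.2.1]
2. h(s(g(b, h(s(e)))))  →  h(s(g(b, s(e))))   [R7 at 1.1.2]
3. h(s(g(b, s(e))))  →  h(s(s(b)))   [R1 at 1.1]
4. h(s(s(b)))  →  e   [R2 at ε]

e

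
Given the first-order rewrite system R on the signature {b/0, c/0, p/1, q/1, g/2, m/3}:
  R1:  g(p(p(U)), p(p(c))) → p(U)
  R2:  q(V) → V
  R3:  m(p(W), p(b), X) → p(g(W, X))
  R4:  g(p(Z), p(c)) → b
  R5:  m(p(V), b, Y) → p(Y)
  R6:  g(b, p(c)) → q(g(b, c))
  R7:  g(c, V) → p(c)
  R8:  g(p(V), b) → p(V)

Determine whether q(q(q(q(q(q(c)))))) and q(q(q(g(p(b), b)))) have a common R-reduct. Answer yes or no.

no — NF(t₁) = c, NF(t₂) = p(b)

Reduce t₁ = q(q(q(q(q(q(c)))))):
1. q(q(q(q(q(q(c))))))  →  q(q(q(q(q(c)))))   [R2 at ε]
2. q(q(q(q(q(c)))))  →  q(q(q(q(c))))   [R2 at ε]
3. q(q(q(q(c))))  →  q(q(q(c)))   [R2 at ε]
4. q(q(q(c)))  →  q(q(c))   [R2 at ε]
5. q(q(c))  →  q(c)   [R2 at ε]
6. q(c)  →  c   [R2 at ε]

Reduce t₂ = q(q(q(g(p(b), b)))):
1. q(q(q(g(p(b), b))))  →  q(q(g(p(b), b)))   [R2 at ε]
2. q(q(g(p(b), b)))  →  q(g(p(b), b))   [R2 at ε]
3. q(g(p(b), b))  →  g(p(b), b)   [R2 at ε]
4. g(p(b), b)  →  p(b)   [R8 at ε]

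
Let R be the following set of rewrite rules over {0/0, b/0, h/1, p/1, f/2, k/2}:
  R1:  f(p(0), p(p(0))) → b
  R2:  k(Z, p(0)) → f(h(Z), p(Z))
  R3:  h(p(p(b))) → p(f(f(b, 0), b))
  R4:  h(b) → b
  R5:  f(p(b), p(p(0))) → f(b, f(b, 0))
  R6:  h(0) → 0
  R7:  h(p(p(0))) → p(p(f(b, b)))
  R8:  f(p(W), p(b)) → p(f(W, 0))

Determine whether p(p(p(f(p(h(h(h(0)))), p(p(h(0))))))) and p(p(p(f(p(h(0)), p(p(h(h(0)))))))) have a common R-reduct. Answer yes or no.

Reduce t₁ = p(p(p(f(p(h(h(h(0)))), p(p(h(0))))))):
1. p(p(p(f(p(h(h(h(0)))), p(p(h(0)))))))  →  p(p(p(f(p(h(h(0))), p(p(h(0)))))))   [R6 at 1.1.1.1.1.1.1]
2. p(p(p(f(p(h(h(0))), p(p(h(0)))))))  →  p(p(p(f(p(h(0)), p(p(h(0)))))))   [R6 at 1.1.1.1.1.1]
3. p(p(p(f(p(h(0)), p(p(h(0)))))))  →  p(p(p(f(p(0), p(p(h(0)))))))   [R6 at 1.1.1.1.1]
4. p(p(p(f(p(0), p(p(h(0)))))))  →  p(p(p(f(p(0), p(p(0))))))   [R6 at 1.1.1.2.1.1]
5. p(p(p(f(p(0), p(p(0))))))  →  p(p(p(b)))   [R1 at 1.1.1]

Reduce t₂ = p(p(p(f(p(h(0)), p(p(h(h(0)))))))):
1. p(p(p(f(p(h(0)), p(p(h(h(0))))))))  →  p(p(p(f(p(0), p(p(h(h(0))))))))   [R6 at 1.1.1.1.1]
2. p(p(p(f(p(0), p(p(h(h(0))))))))  →  p(p(p(f(p(0), p(p(h(0)))))))   [R6 at 1.1.1.2.1.1.1]
3. p(p(p(f(p(0), p(p(h(0)))))))  →  p(p(p(f(p(0), p(p(0))))))   [R6 at 1.1.1.2.1.1]
4. p(p(p(f(p(0), p(p(0))))))  →  p(p(p(b)))   [R1 at 1.1.1]

yes — NF(t₁) = p(p(p(b))), NF(t₂) = p(p(p(b)))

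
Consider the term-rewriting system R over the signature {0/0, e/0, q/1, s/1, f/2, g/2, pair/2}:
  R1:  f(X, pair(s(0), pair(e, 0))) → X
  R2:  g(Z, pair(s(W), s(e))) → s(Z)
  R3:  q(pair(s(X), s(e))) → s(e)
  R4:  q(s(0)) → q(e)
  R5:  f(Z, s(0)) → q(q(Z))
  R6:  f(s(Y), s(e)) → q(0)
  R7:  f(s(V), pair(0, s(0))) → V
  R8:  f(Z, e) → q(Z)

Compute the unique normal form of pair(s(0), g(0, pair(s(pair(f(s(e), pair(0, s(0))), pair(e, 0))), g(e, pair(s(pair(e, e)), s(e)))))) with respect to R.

pair(s(0), s(0))

1. pair(s(0), g(0, pair(s(pair(f(s(e), pair(0, s(0))), pair(e, 0))), g(e, pair(s(pair(e, e)), s(e))))))  →  pair(s(0), g(0, pair(s(pair(e, pair(e, 0))), g(e, pair(s(pair(e, e)), s(e))))))   [R7 at 2.2.1.1.1]
2. pair(s(0), g(0, pair(s(pair(e, pair(e, 0))), g(e, pair(s(pair(e, e)), s(e))))))  →  pair(s(0), g(0, pair(s(pair(e, pair(e, 0))), s(e))))   [R2 at 2.2.2]
3. pair(s(0), g(0, pair(s(pair(e, pair(e, 0))), s(e))))  →  pair(s(0), s(0))   [R2 at 2]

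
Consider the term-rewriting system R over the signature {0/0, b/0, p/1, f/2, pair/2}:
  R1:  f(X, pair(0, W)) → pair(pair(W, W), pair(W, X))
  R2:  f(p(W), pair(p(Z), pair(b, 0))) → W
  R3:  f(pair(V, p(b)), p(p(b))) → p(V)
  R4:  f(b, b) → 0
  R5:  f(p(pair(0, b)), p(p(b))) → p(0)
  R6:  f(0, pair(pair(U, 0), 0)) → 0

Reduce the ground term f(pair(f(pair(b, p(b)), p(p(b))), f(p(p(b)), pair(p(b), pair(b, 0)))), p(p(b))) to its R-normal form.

1. f(pair(f(pair(b, p(b)), p(p(b))), f(p(p(b)), pair(p(b), pair(b, 0)))), p(p(b)))  →  f(pair(p(b), f(p(p(b)), pair(p(b), pair(b, 0)))), p(p(b)))   [R3 at 1.1]
2. f(pair(p(b), f(p(p(b)), pair(p(b), pair(b, 0)))), p(p(b)))  →  f(pair(p(b), p(b)), p(p(b)))   [R2 at 1.2]
3. f(pair(p(b), p(b)), p(p(b)))  →  p(p(b))   [R3 at ε]

p(p(b))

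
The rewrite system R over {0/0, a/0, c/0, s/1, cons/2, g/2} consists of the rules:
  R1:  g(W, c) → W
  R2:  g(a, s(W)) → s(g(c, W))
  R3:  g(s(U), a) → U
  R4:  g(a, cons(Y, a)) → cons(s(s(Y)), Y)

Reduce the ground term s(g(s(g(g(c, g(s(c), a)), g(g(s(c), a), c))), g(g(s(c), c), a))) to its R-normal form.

1. s(g(s(g(g(c, g(s(c), a)), g(g(s(c), a), c))), g(g(s(c), c), a)))  →  s(g(s(g(g(c, c), g(g(s(c), a), c))), g(g(s(c), c), a)))   [R3 at 1.1.1.1.2]
2. s(g(s(g(g(c, c), g(g(s(c), a), c))), g(g(s(c), c), a)))  →  s(g(s(g(c, g(g(s(c), a), c))), g(g(s(c), c), a)))   [R1 at 1.1.1.1]
3. s(g(s(g(c, g(g(s(c), a), c))), g(g(s(c), c), a)))  →  s(g(s(g(c, g(s(c), a))), g(g(s(c), c), a)))   [R1 at 1.1.1.2]
4. s(g(s(g(c, g(s(c), a))), g(g(s(c), c), a)))  →  s(g(s(g(c, c)), g(g(s(c), c), a)))   [R3 at 1.1.1.2]
5. s(g(s(g(c, c)), g(g(s(c), c), a)))  →  s(g(s(c), g(g(s(c), c), a)))   [R1 at 1.1.1]
6. s(g(s(c), g(g(s(c), c), a)))  →  s(g(s(c), g(s(c), a)))   [R1 at 1.2.1]
7. s(g(s(c), g(s(c), a)))  →  s(g(s(c), c))   [R3 at 1.2]
8. s(g(s(c), c))  →  s(s(c))   [R1 at 1]

s(s(c))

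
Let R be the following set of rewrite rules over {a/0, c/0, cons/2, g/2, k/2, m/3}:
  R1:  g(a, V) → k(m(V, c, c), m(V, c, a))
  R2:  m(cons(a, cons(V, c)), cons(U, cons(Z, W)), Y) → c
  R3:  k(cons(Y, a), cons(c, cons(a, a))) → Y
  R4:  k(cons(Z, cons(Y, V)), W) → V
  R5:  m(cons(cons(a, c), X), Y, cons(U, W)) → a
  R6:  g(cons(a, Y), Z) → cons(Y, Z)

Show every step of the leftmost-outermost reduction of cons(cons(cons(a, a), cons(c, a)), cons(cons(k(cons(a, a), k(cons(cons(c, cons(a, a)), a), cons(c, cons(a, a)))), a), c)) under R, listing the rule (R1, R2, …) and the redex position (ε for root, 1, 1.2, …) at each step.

1. cons(cons(cons(a, a), cons(c, a)), cons(cons(k(cons(a, a), k(cons(cons(c, cons(a, a)), a), cons(c, cons(a, a)))), a), c))  →  cons(cons(cons(a, a), cons(c, a)), cons(cons(k(cons(a, a), cons(c, cons(a, a))), a), c))   [R3 at 2.1.1.2]
2. cons(cons(cons(a, a), cons(c, a)), cons(cons(k(cons(a, a), cons(c, cons(a, a))), a), c))  →  cons(cons(cons(a, a), cons(c, a)), cons(cons(a, a), c))   [R3 at 2.1.1]

cons(cons(cons(a, a), cons(c, a)), cons(cons(a, a), c))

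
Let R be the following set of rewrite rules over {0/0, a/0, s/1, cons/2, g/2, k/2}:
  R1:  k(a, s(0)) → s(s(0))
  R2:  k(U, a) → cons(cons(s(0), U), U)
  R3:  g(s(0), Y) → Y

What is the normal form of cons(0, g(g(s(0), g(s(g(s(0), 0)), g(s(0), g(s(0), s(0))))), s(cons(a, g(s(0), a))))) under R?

1. cons(0, g(g(s(0), g(s(g(s(0), 0)), g(s(0), g(s(0), s(0))))), s(cons(a, g(s(0), a)))))  →  cons(0, g(g(s(g(s(0), 0)), g(s(0), g(s(0), s(0)))), s(cons(a, g(s(0), a)))))   [R3 at 2.1]
2. cons(0, g(g(s(g(s(0), 0)), g(s(0), g(s(0), s(0)))), s(cons(a, g(s(0), a)))))  →  cons(0, g(g(s(0), g(s(0), g(s(0), s(0)))), s(cons(a, g(s(0), a)))))   [R3 at 2.1.1.1]
3. cons(0, g(g(s(0), g(s(0), g(s(0), s(0)))), s(cons(a, g(s(0), a)))))  →  cons(0, g(g(s(0), g(s(0), s(0))), s(cons(a, g(s(0), a)))))   [R3 at 2.1]
4. cons(0, g(g(s(0), g(s(0), s(0))), s(cons(a, g(s(0), a)))))  →  cons(0, g(g(s(0), s(0)), s(cons(a, g(s(0), a)))))   [R3 at 2.1]
5. cons(0, g(g(s(0), s(0)), s(cons(a, g(s(0), a)))))  →  cons(0, g(s(0), s(cons(a, g(s(0), a)))))   [R3 at 2.1]
6. cons(0, g(s(0), s(cons(a, g(s(0), a)))))  →  cons(0, s(cons(a, g(s(0), a))))   [R3 at 2]
7. cons(0, s(cons(a, g(s(0), a))))  →  cons(0, s(cons(a, a)))   [R3 at 2.1.2]

cons(0, s(cons(a, a)))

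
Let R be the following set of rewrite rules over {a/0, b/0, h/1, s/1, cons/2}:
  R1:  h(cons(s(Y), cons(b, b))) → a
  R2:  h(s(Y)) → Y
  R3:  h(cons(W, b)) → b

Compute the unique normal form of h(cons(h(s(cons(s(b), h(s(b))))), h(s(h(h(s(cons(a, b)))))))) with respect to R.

b

1. h(cons(h(s(cons(s(b), h(s(b))))), h(s(h(h(s(cons(a, b))))))))  →  h(cons(cons(s(b), h(s(b))), h(s(h(h(s(cons(a, b))))))))   [R2 at 1.1]
2. h(cons(cons(s(b), h(s(b))), h(s(h(h(s(cons(a, b))))))))  →  h(cons(cons(s(b), b), h(s(h(h(s(cons(a, b))))))))   [R2 at 1.1.2]
3. h(cons(cons(s(b), b), h(s(h(h(s(cons(a, b))))))))  →  h(cons(cons(s(b), b), h(h(s(cons(a, b))))))   [R2 at 1.2]
4. h(cons(cons(s(b), b), h(h(s(cons(a, b))))))  →  h(cons(cons(s(b), b), h(cons(a, b))))   [R2 at 1.2.1]
5. h(cons(cons(s(b), b), h(cons(a, b))))  →  h(cons(cons(s(b), b), b))   [R3 at 1.2]
6. h(cons(cons(s(b), b), b))  →  b   [R3 at ε]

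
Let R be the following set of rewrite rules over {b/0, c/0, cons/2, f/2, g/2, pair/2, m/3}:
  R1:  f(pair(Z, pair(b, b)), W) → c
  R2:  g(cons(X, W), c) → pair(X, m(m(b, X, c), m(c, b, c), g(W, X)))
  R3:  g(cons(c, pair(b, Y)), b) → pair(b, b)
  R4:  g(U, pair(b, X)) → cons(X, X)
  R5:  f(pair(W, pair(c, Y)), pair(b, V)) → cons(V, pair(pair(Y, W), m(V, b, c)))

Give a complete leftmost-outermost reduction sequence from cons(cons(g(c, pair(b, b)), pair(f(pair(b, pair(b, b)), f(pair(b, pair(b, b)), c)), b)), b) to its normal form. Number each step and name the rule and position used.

cons(cons(cons(b, b), pair(c, b)), b)

1. cons(cons(g(c, pair(b, b)), pair(f(pair(b, pair(b, b)), f(pair(b, pair(b, b)), c)), b)), b)  →  cons(cons(cons(b, b), pair(f(pair(b, pair(b, b)), f(pair(b, pair(b, b)), c)), b)), b)   [R4 at 1.1]
2. cons(cons(cons(b, b), pair(f(pair(b, pair(b, b)), f(pair(b, pair(b, b)), c)), b)), b)  →  cons(cons(cons(b, b), pair(c, b)), b)   [R1 at 1.2.1]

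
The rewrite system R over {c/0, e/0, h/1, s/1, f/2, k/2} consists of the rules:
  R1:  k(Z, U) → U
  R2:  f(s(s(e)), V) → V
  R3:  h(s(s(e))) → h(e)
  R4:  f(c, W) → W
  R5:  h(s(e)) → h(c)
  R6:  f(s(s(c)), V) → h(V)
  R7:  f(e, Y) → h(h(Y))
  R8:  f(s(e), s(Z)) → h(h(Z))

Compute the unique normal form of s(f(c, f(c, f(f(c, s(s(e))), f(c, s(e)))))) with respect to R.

1. s(f(c, f(c, f(f(c, s(s(e))), f(c, s(e))))))  →  s(f(c, f(f(c, s(s(e))), f(c, s(e)))))   [R4 at 1]
2. s(f(c, f(f(c, s(s(e))), f(c, s(e)))))  →  s(f(f(c, s(s(e))), f(c, s(e))))   [R4 at 1]
3. s(f(f(c, s(s(e))), f(c, s(e))))  →  s(f(s(s(e)), f(c, s(e))))   [R4 at 1.1]
4. s(f(s(s(e)), f(c, s(e))))  →  s(f(c, s(e)))   [R2 at 1]
5. s(f(c, s(e)))  →  s(s(e))   [R4 at 1]

s(s(e))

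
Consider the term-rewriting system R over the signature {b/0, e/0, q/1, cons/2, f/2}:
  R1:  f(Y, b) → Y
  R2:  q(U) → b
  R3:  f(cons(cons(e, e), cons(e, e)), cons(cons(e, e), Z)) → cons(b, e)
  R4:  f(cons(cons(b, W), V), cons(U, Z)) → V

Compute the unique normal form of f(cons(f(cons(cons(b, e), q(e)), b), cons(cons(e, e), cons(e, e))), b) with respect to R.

cons(cons(cons(b, e), b), cons(cons(e, e), cons(e, e)))

1. f(cons(f(cons(cons(b, e), q(e)), b), cons(cons(e, e), cons(e, e))), b)  →  cons(f(cons(cons(b, e), q(e)), b), cons(cons(e, e), cons(e, e)))   [R1 at ε]
2. cons(f(cons(cons(b, e), q(e)), b), cons(cons(e, e), cons(e, e)))  →  cons(cons(cons(b, e), q(e)), cons(cons(e, e), cons(e, e)))   [R1 at 1]
3. cons(cons(cons(b, e), q(e)), cons(cons(e, e), cons(e, e)))  →  cons(cons(cons(b, e), b), cons(cons(e, e), cons(e, e)))   [R2 at 1.2]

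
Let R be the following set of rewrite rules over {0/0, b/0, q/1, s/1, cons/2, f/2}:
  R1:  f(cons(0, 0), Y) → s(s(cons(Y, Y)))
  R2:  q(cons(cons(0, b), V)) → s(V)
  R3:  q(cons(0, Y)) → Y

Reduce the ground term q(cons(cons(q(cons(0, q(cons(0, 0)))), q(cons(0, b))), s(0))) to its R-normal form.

s(s(0))

1. q(cons(cons(q(cons(0, q(cons(0, 0)))), q(cons(0, b))), s(0)))  →  q(cons(cons(q(cons(0, 0)), q(cons(0, b))), s(0)))   [R3 at 1.1.1]
2. q(cons(cons(q(cons(0, 0)), q(cons(0, b))), s(0)))  →  q(cons(cons(0, q(cons(0, b))), s(0)))   [R3 at 1.1.1]
3. q(cons(cons(0, q(cons(0, b))), s(0)))  →  q(cons(cons(0, b), s(0)))   [R3 at 1.1.2]
4. q(cons(cons(0, b), s(0)))  →  s(s(0))   [R2 at ε]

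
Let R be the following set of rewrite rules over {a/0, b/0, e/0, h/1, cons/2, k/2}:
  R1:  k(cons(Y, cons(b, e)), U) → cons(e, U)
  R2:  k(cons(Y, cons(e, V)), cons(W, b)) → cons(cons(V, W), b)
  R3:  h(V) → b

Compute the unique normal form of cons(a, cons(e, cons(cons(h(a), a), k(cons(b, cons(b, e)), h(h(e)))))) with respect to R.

cons(a, cons(e, cons(cons(b, a), cons(e, b))))

1. cons(a, cons(e, cons(cons(h(a), a), k(cons(b, cons(b, e)), h(h(e))))))  →  cons(a, cons(e, cons(cons(b, a), k(cons(b, cons(b, e)), h(h(e))))))   [R3 at 2.2.1.1]
2. cons(a, cons(e, cons(cons(b, a), k(cons(b, cons(b, e)), h(h(e))))))  →  cons(a, cons(e, cons(cons(b, a), cons(e, h(h(e))))))   [R1 at 2.2.2]
3. cons(a, cons(e, cons(cons(b, a), cons(e, h(h(e))))))  →  cons(a, cons(e, cons(cons(b, a), cons(e, b))))   [R3 at 2.2.2.2]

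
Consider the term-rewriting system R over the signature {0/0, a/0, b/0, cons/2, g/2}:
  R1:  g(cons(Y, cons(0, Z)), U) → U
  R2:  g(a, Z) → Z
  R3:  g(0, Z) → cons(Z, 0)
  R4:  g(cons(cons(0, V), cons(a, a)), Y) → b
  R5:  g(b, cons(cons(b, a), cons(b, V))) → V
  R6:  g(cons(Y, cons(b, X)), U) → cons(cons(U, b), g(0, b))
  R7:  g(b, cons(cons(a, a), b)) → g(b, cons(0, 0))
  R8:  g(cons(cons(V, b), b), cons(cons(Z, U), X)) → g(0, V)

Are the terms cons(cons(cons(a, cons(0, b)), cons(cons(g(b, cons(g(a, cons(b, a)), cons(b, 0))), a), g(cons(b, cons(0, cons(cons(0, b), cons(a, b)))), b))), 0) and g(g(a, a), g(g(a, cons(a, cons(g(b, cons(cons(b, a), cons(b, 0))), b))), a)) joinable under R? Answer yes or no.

no — NF(t₁) = cons(cons(cons(a, cons(0, b)), cons(cons(0, a), b)), 0), NF(t₂) = a

Reduce t₁ = cons(cons(cons(a, cons(0, b)), cons(cons(g(b, cons(g(a, cons(b, a)), cons(b, 0))), a), g(cons(b, cons(0, cons(cons(0, b), cons(a, b)))), b))), 0):
1. cons(cons(cons(a, cons(0, b)), cons(cons(g(b, cons(g(a, cons(b, a)), cons(b, 0))), a), g(cons(b, cons(0, cons(cons(0, b), cons(a, b)))), b))), 0)  →  cons(cons(cons(a, cons(0, b)), cons(cons(g(b, cons(cons(b, a), cons(b, 0))), a), g(cons(b, cons(0, cons(cons(0, b), cons(a, b)))), b))), 0)   [R2 at 1.2.1.1.2.1]
2. cons(cons(cons(a, cons(0, b)), cons(cons(g(b, cons(cons(b, a), cons(b, 0))), a), g(cons(b, cons(0, cons(cons(0, b), cons(a, b)))), b))), 0)  →  cons(cons(cons(a, cons(0, b)), cons(cons(0, a), g(cons(b, cons(0, cons(cons(0, b), cons(a, b)))), b))), 0)   [R5 at 1.2.1.1]
3. cons(cons(cons(a, cons(0, b)), cons(cons(0, a), g(cons(b, cons(0, cons(cons(0, b), cons(a, b)))), b))), 0)  →  cons(cons(cons(a, cons(0, b)), cons(cons(0, a), b)), 0)   [R1 at 1.2.2]

Reduce t₂ = g(g(a, a), g(g(a, cons(a, cons(g(b, cons(cons(b, a), cons(b, 0))), b))), a)):
1. g(g(a, a), g(g(a, cons(a, cons(g(b, cons(cons(b, a), cons(b, 0))), b))), a))  →  g(a, g(g(a, cons(a, cons(g(b, cons(cons(b, a), cons(b, 0))), b))), a))   [R2 at 1]
2. g(a, g(g(a, cons(a, cons(g(b, cons(cons(b, a), cons(b, 0))), b))), a))  →  g(g(a, cons(a, cons(g(b, cons(cons(b, a), cons(b, 0))), b))), a)   [R2 at ε]
3. g(g(a, cons(a, cons(g(b, cons(cons(b, a), cons(b, 0))), b))), a)  →  g(cons(a, cons(g(b, cons(cons(b, a), cons(b, 0))), b)), a)   [R2 at 1]
4. g(cons(a, cons(g(b, cons(cons(b, a), cons(b, 0))), b)), a)  →  g(cons(a, cons(0, b)), a)   [R5 at 1.2.1]
5. g(cons(a, cons(0, b)), a)  →  a   [R1 at ε]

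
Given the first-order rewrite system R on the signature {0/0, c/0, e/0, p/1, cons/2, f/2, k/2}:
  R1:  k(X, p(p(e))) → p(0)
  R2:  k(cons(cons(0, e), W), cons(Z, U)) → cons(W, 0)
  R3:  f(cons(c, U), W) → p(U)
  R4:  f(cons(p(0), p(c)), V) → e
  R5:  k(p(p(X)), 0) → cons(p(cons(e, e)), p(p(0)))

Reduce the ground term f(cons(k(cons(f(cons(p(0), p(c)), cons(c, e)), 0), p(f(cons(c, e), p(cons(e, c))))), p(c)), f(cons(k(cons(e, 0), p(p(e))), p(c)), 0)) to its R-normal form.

e

1. f(cons(k(cons(f(cons(p(0), p(c)), cons(c, e)), 0), p(f(cons(c, e), p(cons(e, c))))), p(c)), f(cons(k(cons(e, 0), p(p(e))), p(c)), 0))  →  f(cons(k(cons(e, 0), p(f(cons(c, e), p(cons(e, c))))), p(c)), f(cons(k(cons(e, 0), p(p(e))), p(c)), 0))   [R4 at 1.1.1.1]
2. f(cons(k(cons(e, 0), p(f(cons(c, e), p(cons(e, c))))), p(c)), f(cons(k(cons(e, 0), p(p(e))), p(c)), 0))  →  f(cons(k(cons(e, 0), p(p(e))), p(c)), f(cons(k(cons(e, 0), p(p(e))), p(c)), 0))   [R3 at 1.1.2.1]
3. f(cons(k(cons(e, 0), p(p(e))), p(c)), f(cons(k(cons(e, 0), p(p(e))), p(c)), 0))  →  f(cons(p(0), p(c)), f(cons(k(cons(e, 0), p(p(e))), p(c)), 0))   [R1 at 1.1]
4. f(cons(p(0), p(c)), f(cons(k(cons(e, 0), p(p(e))), p(c)), 0))  →  e   [R4 at ε]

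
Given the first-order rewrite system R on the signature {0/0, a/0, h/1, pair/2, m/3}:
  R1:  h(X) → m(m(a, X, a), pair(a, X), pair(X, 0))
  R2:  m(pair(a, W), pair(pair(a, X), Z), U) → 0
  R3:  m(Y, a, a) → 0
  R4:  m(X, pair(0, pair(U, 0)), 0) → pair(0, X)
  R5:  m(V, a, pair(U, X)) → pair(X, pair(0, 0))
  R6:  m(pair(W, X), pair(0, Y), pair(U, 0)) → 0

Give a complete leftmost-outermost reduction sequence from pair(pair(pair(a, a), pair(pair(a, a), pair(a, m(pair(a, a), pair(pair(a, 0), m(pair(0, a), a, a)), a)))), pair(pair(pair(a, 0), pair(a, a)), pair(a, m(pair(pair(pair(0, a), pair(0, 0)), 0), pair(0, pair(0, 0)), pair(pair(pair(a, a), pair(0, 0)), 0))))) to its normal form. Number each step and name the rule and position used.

pair(pair(pair(a, a), pair(pair(a, a), pair(a, 0))), pair(pair(pair(a, 0), pair(a, a)), pair(a, 0)))

1. pair(pair(pair(a, a), pair(pair(a, a), pair(a, m(pair(a, a), pair(pair(a, 0), m(pair(0, a), a, a)), a)))), pair(pair(pair(a, 0), pair(a, a)), pair(a, m(pair(pair(pair(0, a), pair(0, 0)), 0), pair(0, pair(0, 0)), pair(pair(pair(a, a), pair(0, 0)), 0)))))  →  pair(pair(pair(a, a), pair(pair(a, a), pair(a, 0))), pair(pair(pair(a, 0), pair(a, a)), pair(a, m(pair(pair(pair(0, a), pair(0, 0)), 0), pair(0, pair(0, 0)), pair(pair(pair(a, a), pair(0, 0)), 0)))))   [R2 at 1.2.2.2]
2. pair(pair(pair(a, a), pair(pair(a, a), pair(a, 0))), pair(pair(pair(a, 0), pair(a, a)), pair(a, m(pair(pair(pair(0, a), pair(0, 0)), 0), pair(0, pair(0, 0)), pair(pair(pair(a, a), pair(0, 0)), 0)))))  →  pair(pair(pair(a, a), pair(pair(a, a), pair(a, 0))), pair(pair(pair(a, 0), pair(a, a)), pair(a, 0)))   [R6 at 2.2.2]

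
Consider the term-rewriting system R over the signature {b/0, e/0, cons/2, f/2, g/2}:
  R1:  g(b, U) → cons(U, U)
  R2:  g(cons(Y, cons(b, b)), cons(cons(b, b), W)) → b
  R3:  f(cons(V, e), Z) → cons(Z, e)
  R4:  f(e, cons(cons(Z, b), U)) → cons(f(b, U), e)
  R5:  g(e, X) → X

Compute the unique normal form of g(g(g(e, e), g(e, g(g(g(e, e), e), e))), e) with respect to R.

1. g(g(g(e, e), g(e, g(g(g(e, e), e), e))), e)  →  g(g(e, g(e, g(g(g(e, e), e), e))), e)   [R5 at 1.1]
2. g(g(e, g(e, g(g(g(e, e), e), e))), e)  →  g(g(e, g(g(g(e, e), e), e)), e)   [R5 at 1]
3. g(g(e, g(g(g(e, e), e), e)), e)  →  g(g(g(g(e, e), e), e), e)   [R5 at 1]
4. g(g(g(g(e, e), e), e), e)  →  g(g(g(e, e), e), e)   [R5 at 1.1.1]
5. g(g(g(e, e), e), e)  →  g(g(e, e), e)   [R5 at 1.1]
6. g(g(e, e), e)  →  g(e, e)   [R5 at 1]
7. g(e, e)  →  e   [R5 at ε]

e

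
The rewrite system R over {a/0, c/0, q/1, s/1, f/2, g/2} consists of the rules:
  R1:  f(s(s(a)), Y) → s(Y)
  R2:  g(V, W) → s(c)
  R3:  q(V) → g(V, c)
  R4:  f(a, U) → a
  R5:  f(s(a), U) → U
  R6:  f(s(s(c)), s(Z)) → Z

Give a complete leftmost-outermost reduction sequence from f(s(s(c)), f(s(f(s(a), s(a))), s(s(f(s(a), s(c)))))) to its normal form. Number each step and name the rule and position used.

1. f(s(s(c)), f(s(f(s(a), s(a))), s(s(f(s(a), s(c))))))  →  f(s(s(c)), f(s(s(a)), s(s(f(s(a), s(c))))))   [R5 at 2.1.1]
2. f(s(s(c)), f(s(s(a)), s(s(f(s(a), s(c))))))  →  f(s(s(c)), s(s(s(f(s(a), s(c))))))   [R1 at 2]
3. f(s(s(c)), s(s(s(f(s(a), s(c))))))  →  s(s(f(s(a), s(c))))   [R6 at ε]
4. s(s(f(s(a), s(c))))  →  s(s(s(c)))   [R5 at 1.1]

s(s(s(c)))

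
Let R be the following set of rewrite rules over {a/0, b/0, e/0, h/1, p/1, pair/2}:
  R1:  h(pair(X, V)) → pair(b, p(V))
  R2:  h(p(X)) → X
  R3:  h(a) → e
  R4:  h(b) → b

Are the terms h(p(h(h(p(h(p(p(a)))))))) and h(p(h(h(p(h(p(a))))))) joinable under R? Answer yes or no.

Reduce t₁ = h(p(h(h(p(h(p(p(a)))))))):
1. h(p(h(h(p(h(p(p(a))))))))  →  h(h(p(h(p(p(a))))))   [R2 at ε]
2. h(h(p(h(p(p(a))))))  →  h(h(p(p(a))))   [R2 at 1]
3. h(h(p(p(a))))  →  h(p(a))   [R2 at 1]
4. h(p(a))  →  a   [R2 at ε]

Reduce t₂ = h(p(h(h(p(h(p(a))))))):
1. h(p(h(h(p(h(p(a)))))))  →  h(h(p(h(p(a)))))   [R2 at ε]
2. h(h(p(h(p(a)))))  →  h(h(p(a)))   [R2 at 1]
3. h(h(p(a)))  →  h(a)   [R2 at 1]
4. h(a)  →  e   [R3 at ε]

no — NF(t₁) = a, NF(t₂) = e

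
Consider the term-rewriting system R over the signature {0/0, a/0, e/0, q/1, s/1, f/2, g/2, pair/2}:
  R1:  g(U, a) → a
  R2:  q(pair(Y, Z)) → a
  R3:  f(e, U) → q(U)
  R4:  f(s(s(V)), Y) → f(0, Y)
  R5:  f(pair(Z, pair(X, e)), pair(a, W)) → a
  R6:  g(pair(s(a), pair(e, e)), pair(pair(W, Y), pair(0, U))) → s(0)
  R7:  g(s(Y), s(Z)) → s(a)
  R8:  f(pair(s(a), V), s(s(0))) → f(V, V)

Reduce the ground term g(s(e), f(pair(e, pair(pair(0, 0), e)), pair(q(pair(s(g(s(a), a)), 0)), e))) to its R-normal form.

a

1. g(s(e), f(pair(e, pair(pair(0, 0), e)), pair(q(pair(s(g(s(a), a)), 0)), e)))  →  g(s(e), f(pair(e, pair(pair(0, 0), e)), pair(a, e)))   [R2 at 2.2.1]
2. g(s(e), f(pair(e, pair(pair(0, 0), e)), pair(a, e)))  →  g(s(e), a)   [R5 at 2]
3. g(s(e), a)  →  a   [R1 at ε]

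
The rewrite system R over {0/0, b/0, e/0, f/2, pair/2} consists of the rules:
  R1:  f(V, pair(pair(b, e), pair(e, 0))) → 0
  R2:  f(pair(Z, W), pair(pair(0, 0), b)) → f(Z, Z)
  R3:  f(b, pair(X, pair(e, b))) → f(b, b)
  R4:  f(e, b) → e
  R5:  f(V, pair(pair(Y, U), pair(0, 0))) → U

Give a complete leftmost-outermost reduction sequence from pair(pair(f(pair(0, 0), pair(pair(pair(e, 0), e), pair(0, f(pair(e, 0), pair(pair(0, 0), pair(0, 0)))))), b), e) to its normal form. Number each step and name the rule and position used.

1. pair(pair(f(pair(0, 0), pair(pair(pair(e, 0), e), pair(0, f(pair(e, 0), pair(pair(0, 0), pair(0, 0)))))), b), e)  →  pair(pair(f(pair(0, 0), pair(pair(pair(e, 0), e), pair(0, 0))), b), e)   [R5 at 1.1.2.2.2]
2. pair(pair(f(pair(0, 0), pair(pair(pair(e, 0), e), pair(0, 0))), b), e)  →  pair(pair(e, b), e)   [R5 at 1.1]

pair(pair(e, b), e)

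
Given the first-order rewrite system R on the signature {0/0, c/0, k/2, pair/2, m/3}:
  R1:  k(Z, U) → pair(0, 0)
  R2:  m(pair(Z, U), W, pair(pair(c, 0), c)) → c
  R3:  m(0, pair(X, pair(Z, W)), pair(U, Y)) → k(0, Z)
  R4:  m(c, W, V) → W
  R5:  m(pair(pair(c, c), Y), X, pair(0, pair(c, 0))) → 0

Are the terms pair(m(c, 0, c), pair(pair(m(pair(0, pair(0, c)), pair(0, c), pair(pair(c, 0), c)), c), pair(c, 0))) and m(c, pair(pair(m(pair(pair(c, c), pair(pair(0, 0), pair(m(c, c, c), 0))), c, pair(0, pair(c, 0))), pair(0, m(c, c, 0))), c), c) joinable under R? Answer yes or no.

no — NF(t₁) = pair(0, pair(pair(c, c), pair(c, 0))), NF(t₂) = pair(pair(0, pair(0, c)), c)

Reduce t₁ = pair(m(c, 0, c), pair(pair(m(pair(0, pair(0, c)), pair(0, c), pair(pair(c, 0), c)), c), pair(c, 0))):
1. pair(m(c, 0, c), pair(pair(m(pair(0, pair(0, c)), pair(0, c), pair(pair(c, 0), c)), c), pair(c, 0)))  →  pair(0, pair(pair(m(pair(0, pair(0, c)), pair(0, c), pair(pair(c, 0), c)), c), pair(c, 0)))   [R4 at 1]
2. pair(0, pair(pair(m(pair(0, pair(0, c)), pair(0, c), pair(pair(c, 0), c)), c), pair(c, 0)))  →  pair(0, pair(pair(c, c), pair(c, 0)))   [R2 at 2.1.1]

Reduce t₂ = m(c, pair(pair(m(pair(pair(c, c), pair(pair(0, 0), pair(m(c, c, c), 0))), c, pair(0, pair(c, 0))), pair(0, m(c, c, 0))), c), c):
1. m(c, pair(pair(m(pair(pair(c, c), pair(pair(0, 0), pair(m(c, c, c), 0))), c, pair(0, pair(c, 0))), pair(0, m(c, c, 0))), c), c)  →  pair(pair(m(pair(pair(c, c), pair(pair(0, 0), pair(m(c, c, c), 0))), c, pair(0, pair(c, 0))), pair(0, m(c, c, 0))), c)   [R4 at ε]
2. pair(pair(m(pair(pair(c, c), pair(pair(0, 0), pair(m(c, c, c), 0))), c, pair(0, pair(c, 0))), pair(0, m(c, c, 0))), c)  →  pair(pair(0, pair(0, m(c, c, 0))), c)   [R5 at 1.1]
3. pair(pair(0, pair(0, m(c, c, 0))), c)  →  pair(pair(0, pair(0, c)), c)   [R4 at 1.2.2]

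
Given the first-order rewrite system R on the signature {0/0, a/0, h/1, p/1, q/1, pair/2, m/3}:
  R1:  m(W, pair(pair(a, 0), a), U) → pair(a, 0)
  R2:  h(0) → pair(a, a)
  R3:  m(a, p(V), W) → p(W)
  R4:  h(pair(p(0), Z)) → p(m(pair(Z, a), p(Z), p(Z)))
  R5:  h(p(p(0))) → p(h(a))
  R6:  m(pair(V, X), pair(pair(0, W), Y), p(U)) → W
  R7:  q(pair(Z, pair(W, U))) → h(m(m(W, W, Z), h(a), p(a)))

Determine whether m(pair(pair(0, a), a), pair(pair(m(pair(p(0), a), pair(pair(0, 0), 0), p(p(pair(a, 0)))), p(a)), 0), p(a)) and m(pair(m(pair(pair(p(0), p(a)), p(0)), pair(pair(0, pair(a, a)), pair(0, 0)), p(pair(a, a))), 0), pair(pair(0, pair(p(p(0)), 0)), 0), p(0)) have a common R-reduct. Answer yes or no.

Reduce t₁ = m(pair(pair(0, a), a), pair(pair(m(pair(p(0), a), pair(pair(0, 0), 0), p(p(pair(a, 0)))), p(a)), 0), p(a)):
1. m(pair(pair(0, a), a), pair(pair(m(pair(p(0), a), pair(pair(0, 0), 0), p(p(pair(a, 0)))), p(a)), 0), p(a))  →  m(pair(pair(0, a), a), pair(pair(0, p(a)), 0), p(a))   [R6 at 2.1.1]
2. m(pair(pair(0, a), a), pair(pair(0, p(a)), 0), p(a))  →  p(a)   [R6 at ε]

Reduce t₂ = m(pair(m(pair(pair(p(0), p(a)), p(0)), pair(pair(0, pair(a, a)), pair(0, 0)), p(pair(a, a))), 0), pair(pair(0, pair(p(p(0)), 0)), 0), p(0)):
1. m(pair(m(pair(pair(p(0), p(a)), p(0)), pair(pair(0, pair(a, a)), pair(0, 0)), p(pair(a, a))), 0), pair(pair(0, pair(p(p(0)), 0)), 0), p(0))  →  pair(p(p(0)), 0)   [R6 at ε]

no — NF(t₁) = p(a), NF(t₂) = pair(p(p(0)), 0)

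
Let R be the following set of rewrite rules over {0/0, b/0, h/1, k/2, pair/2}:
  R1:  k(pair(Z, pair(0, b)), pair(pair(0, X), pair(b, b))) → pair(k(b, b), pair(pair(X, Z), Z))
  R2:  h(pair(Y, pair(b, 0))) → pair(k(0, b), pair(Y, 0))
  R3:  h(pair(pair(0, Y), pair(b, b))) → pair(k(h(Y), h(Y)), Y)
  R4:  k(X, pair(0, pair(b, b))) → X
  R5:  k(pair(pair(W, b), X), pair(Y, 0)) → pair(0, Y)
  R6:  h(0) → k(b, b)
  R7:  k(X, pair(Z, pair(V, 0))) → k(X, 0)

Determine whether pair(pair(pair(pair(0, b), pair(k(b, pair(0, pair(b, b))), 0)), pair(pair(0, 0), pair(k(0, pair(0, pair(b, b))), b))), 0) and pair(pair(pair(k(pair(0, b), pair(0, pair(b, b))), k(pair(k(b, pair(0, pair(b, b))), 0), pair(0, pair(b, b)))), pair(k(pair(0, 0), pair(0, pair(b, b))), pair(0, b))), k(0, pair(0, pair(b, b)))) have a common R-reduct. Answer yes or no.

Reduce t₁ = pair(pair(pair(pair(0, b), pair(k(b, pair(0, pair(b, b))), 0)), pair(pair(0, 0), pair(k(0, pair(0, pair(b, b))), b))), 0):
1. pair(pair(pair(pair(0, b), pair(k(b, pair(0, pair(b, b))), 0)), pair(pair(0, 0), pair(k(0, pair(0, pair(b, b))), b))), 0)  →  pair(pair(pair(pair(0, b), pair(b, 0)), pair(pair(0, 0), pair(k(0, pair(0, pair(b, b))), b))), 0)   [R4 at 1.1.2.1]
2. pair(pair(pair(pair(0, b), pair(b, 0)), pair(pair(0, 0), pair(k(0, pair(0, pair(b, b))), b))), 0)  →  pair(pair(pair(pair(0, b), pair(b, 0)), pair(pair(0, 0), pair(0, b))), 0)   [R4 at 1.2.2.1]

Reduce t₂ = pair(pair(pair(k(pair(0, b), pair(0, pair(b, b))), k(pair(k(b, pair(0, pair(b, b))), 0), pair(0, pair(b, b)))), pair(k(pair(0, 0), pair(0, pair(b, b))), pair(0, b))), k(0, pair(0, pair(b, b)))):
1. pair(pair(pair(k(pair(0, b), pair(0, pair(b, b))), k(pair(k(b, pair(0, pair(b, b))), 0), pair(0, pair(b, b)))), pair(k(pair(0, 0), pair(0, pair(b, b))), pair(0, b))), k(0, pair(0, pair(b, b))))  →  pair(pair(pair(pair(0, b), k(pair(k(b, pair(0, pair(b, b))), 0), pair(0, pair(b, b)))), pair(k(pair(0, 0), pair(0, pair(b, b))), pair(0, b))), k(0, pair(0, pair(b, b))))   [R4 at 1.1.1]
2. pair(pair(pair(pair(0, b), k(pair(k(b, pair(0, pair(b, b))), 0), pair(0, pair(b, b)))), pair(k(pair(0, 0), pair(0, pair(b, b))), pair(0, b))), k(0, pair(0, pair(b, b))))  →  pair(pair(pair(pair(0, b), pair(k(b, pair(0, pair(b, b))), 0)), pair(k(pair(0, 0), pair(0, pair(b, b))), pair(0, b))), k(0, pair(0, pair(b, b))))   [R4 at 1.1.2]
3. pair(pair(pair(pair(0, b), pair(k(b, pair(0, pair(b, b))), 0)), pair(k(pair(0, 0), pair(0, pair(b, b))), pair(0, b))), k(0, pair(0, pair(b, b))))  →  pair(pair(pair(pair(0, b), pair(b, 0)), pair(k(pair(0, 0), pair(0, pair(b, b))), pair(0, b))), k(0, pair(0, pair(b, b))))   [R4 at 1.1.2.1]
4. pair(pair(pair(pair(0, b), pair(b, 0)), pair(k(pair(0, 0), pair(0, pair(b, b))), pair(0, b))), k(0, pair(0, pair(b, b))))  →  pair(pair(pair(pair(0, b), pair(b, 0)), pair(pair(0, 0), pair(0, b))), k(0, pair(0, pair(b, b))))   [R4 at 1.2.1]
5. pair(pair(pair(pair(0, b), pair(b, 0)), pair(pair(0, 0), pair(0, b))), k(0, pair(0, pair(b, b))))  →  pair(pair(pair(pair(0, b), pair(b, 0)), pair(pair(0, 0), pair(0, b))), 0)   [R4 at 2]

yes — NF(t₁) = pair(pair(pair(pair(0, b), pair(b, 0)), pair(pair(0, 0), pair(0, b))), 0), NF(t₂) = pair(pair(pair(pair(0, b), pair(b, 0)), pair(pair(0, 0), pair(0, b))), 0)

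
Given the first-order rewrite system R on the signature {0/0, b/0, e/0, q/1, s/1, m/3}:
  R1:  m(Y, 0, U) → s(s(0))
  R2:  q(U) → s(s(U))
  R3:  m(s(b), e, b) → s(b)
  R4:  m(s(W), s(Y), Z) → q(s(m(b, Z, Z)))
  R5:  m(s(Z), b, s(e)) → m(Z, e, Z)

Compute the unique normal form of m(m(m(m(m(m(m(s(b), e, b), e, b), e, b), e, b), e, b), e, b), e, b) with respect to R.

1. m(m(m(m(m(m(m(s(b), e, b), e, b), e, b), e, b), e, b), e, b), e, b)  →  m(m(m(m(m(m(s(b), e, b), e, b), e, b), e, b), e, b), e, b)   [R3 at 1.1.1.1.1.1]
2. m(m(m(m(m(m(s(b), e, b), e, b), e, b), e, b), e, b), e, b)  →  m(m(m(m(m(s(b), e, b), e, b), e, b), e, b), e, b)   [R3 at 1.1.1.1.1]
3. m(m(m(m(m(s(b), e, b), e, b), e, b), e, b), e, b)  →  m(m(m(m(s(b), e, b), e, b), e, b), e, b)   [R3 at 1.1.1.1]
4. m(m(m(m(s(b), e, b), e, b), e, b), e, b)  →  m(m(m(s(b), e, b), e, b), e, b)   [R3 at 1.1.1]
5. m(m(m(s(b), e, b), e, b), e, b)  →  m(m(s(b), e, b), e, b)   [R3 at 1.1]
6. m(m(s(b), e, b), e, b)  →  m(s(b), e, b)   [R3 at 1]
7. m(s(b), e, b)  →  s(b)   [R3 at ε]

s(b)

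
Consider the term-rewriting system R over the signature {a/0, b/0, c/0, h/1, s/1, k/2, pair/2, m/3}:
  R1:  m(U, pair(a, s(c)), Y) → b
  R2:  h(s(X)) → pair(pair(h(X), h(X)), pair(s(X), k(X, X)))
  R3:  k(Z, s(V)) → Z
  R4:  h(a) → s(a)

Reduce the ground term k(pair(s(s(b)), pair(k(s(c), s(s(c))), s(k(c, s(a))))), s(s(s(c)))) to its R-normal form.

1. k(pair(s(s(b)), pair(k(s(c), s(s(c))), s(k(c, s(a))))), s(s(s(c))))  →  pair(s(s(b)), pair(k(s(c), s(s(c))), s(k(c, s(a)))))   [R3 at ε]
2. pair(s(s(b)), pair(k(s(c), s(s(c))), s(k(c, s(a)))))  →  pair(s(s(b)), pair(s(c), s(k(c, s(a)))))   [R3 at 2.1]
3. pair(s(s(b)), pair(s(c), s(k(c, s(a)))))  →  pair(s(s(b)), pair(s(c), s(c)))   [R3 at 2.2.1]

pair(s(s(b)), pair(s(c), s(c)))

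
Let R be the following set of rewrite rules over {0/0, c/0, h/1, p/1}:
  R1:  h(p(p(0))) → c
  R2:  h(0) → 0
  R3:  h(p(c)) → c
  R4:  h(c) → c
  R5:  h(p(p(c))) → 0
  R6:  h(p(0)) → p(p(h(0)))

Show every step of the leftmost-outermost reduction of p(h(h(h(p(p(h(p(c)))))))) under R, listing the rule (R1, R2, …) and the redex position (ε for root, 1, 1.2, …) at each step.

p(0)

1. p(h(h(h(p(p(h(p(c))))))))  →  p(h(h(h(p(p(c))))))   [R3 at 1.1.1.1.1.1]
2. p(h(h(h(p(p(c))))))  →  p(h(h(0)))   [R5 at 1.1.1]
3. p(h(h(0)))  →  p(h(0))   [R2 at 1.1]
4. p(h(0))  →  p(0)   [R2 at 1]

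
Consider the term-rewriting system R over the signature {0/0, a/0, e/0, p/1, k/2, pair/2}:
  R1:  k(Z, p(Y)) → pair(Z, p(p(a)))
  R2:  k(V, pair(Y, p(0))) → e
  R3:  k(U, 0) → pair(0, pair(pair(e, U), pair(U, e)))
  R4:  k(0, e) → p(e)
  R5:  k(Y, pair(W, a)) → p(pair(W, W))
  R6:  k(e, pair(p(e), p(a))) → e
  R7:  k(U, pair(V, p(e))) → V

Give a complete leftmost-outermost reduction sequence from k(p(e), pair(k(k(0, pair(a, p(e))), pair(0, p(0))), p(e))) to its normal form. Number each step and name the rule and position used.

1. k(p(e), pair(k(k(0, pair(a, p(e))), pair(0, p(0))), p(e)))  →  k(k(0, pair(a, p(e))), pair(0, p(0)))   [R7 at ε]
2. k(k(0, pair(a, p(e))), pair(0, p(0)))  →  e   [R2 at ε]

e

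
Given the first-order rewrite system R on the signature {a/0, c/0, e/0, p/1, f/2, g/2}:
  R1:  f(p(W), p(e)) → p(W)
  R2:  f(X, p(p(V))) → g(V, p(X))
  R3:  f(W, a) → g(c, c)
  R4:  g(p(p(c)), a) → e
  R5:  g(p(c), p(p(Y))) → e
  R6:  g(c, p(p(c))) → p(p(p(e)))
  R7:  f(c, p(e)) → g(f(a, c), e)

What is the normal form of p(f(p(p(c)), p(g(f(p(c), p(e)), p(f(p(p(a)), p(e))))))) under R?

1. p(f(p(p(c)), p(g(f(p(c), p(e)), p(f(p(p(a)), p(e)))))))  →  p(f(p(p(c)), p(g(p(c), p(f(p(p(a)), p(e)))))))   [R1 at 1.2.1.1]
2. p(f(p(p(c)), p(g(p(c), p(f(p(p(a)), p(e)))))))  →  p(f(p(p(c)), p(g(p(c), p(p(p(a)))))))   [R1 at 1.2.1.2.1]
3. p(f(p(p(c)), p(g(p(c), p(p(p(a)))))))  →  p(f(p(p(c)), p(e)))   [R5 at 1.2.1]
4. p(f(p(p(c)), p(e)))  →  p(p(p(c)))   [R1 at 1]

p(p(p(c)))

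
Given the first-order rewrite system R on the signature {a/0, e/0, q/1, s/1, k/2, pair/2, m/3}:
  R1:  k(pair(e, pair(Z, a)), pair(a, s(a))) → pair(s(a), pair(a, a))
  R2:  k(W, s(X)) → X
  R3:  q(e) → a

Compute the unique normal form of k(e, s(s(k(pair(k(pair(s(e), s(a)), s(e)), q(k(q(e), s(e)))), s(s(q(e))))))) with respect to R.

s(s(a))

1. k(e, s(s(k(pair(k(pair(s(e), s(a)), s(e)), q(k(q(e), s(e)))), s(s(q(e)))))))  →  s(k(pair(k(pair(s(e), s(a)), s(e)), q(k(q(e), s(e)))), s(s(q(e)))))   [R2 at ε]
2. s(k(pair(k(pair(s(e), s(a)), s(e)), q(k(q(e), s(e)))), s(s(q(e)))))  →  s(s(q(e)))   [R2 at 1]
3. s(s(q(e)))  →  s(s(a))   [R3 at 1.1]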